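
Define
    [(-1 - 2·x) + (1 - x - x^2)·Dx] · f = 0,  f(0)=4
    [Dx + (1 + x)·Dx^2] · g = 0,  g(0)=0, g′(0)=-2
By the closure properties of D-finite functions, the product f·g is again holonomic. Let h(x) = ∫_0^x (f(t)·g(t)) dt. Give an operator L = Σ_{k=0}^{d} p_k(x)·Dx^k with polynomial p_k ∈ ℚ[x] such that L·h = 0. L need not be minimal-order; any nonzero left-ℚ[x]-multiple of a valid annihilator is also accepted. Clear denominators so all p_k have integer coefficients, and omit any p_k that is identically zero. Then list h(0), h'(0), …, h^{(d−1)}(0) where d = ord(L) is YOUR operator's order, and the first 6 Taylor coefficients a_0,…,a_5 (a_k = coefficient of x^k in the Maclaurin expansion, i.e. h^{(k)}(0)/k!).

f: a_k = 4, 4, 8, 12, 20, 32, …
g: a_k = 0, -2, 1, -2/3, 1/2, -2/5, …
L₀ := L_f ⊗_s L_g (sym. prod.), ord ≤ 2.
Integrate: L := L₀·Dx.
L = (3 + 4·x)·Dx + (1 + 7·x + 5·x^2)·Dx^2 + (-1 + 2·x^2 + x^3)·Dx^3  (order 3).
h: a_k = 0, 0, -4, -4/3, -11/3, -10/3, …
ICs: h(0) = 0, h′(0) = 0, h′′(0) = -8.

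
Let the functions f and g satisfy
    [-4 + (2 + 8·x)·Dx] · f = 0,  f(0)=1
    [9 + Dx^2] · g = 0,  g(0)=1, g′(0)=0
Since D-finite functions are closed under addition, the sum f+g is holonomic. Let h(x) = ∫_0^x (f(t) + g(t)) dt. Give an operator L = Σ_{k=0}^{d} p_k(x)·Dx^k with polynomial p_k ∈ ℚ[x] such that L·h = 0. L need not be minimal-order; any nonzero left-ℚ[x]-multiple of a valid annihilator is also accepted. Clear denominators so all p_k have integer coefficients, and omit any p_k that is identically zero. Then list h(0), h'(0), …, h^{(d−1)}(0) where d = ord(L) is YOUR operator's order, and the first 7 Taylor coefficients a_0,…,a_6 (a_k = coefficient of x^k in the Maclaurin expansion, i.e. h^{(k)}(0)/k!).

f: a_k = 1, 2, -2, 4, -10, 28, -84, …
g: a_k = 1, 0, -9/2, 0, 27/8, 0, -81/80, …
h₀=f+g: left-lcm gives L₀, ord ≤ 3.
h=∫h₀ ⇒ L = L₀·Dx.
L = (-378 - 1296·x - 2592·x^2)·Dx + (45 + 828·x + 3888·x^2 + 5184·x^3)·Dx^2 + (-42 - 144·x - 288·x^2)·Dx^3 + (5 + 92·x + 432·x^2 + 576·x^3)·Dx^4  (order 4).
h: a_k = 0, 2, 1, -13/6, 1, -53/40, 14/3, …
ICs: h(0) = 0, h′(0) = 2, h′′(0) = 2, h′′′(0) = -13.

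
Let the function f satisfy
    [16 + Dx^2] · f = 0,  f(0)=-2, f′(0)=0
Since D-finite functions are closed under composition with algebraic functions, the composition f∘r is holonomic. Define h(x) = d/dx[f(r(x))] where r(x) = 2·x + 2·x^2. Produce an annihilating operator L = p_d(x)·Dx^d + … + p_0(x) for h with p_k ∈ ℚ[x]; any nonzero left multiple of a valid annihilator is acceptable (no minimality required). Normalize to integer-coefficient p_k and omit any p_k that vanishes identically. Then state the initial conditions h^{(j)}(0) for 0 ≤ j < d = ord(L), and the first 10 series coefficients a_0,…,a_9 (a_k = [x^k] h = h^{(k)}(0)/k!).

f: a_k = -2, 0, 16, 0, -64/3, 0, 512/45, 0, -1024/315, 0, …
Change of var in L_f (x↦r) gives L₀.
Differentiate: ansatz ord ≤ ord L₀ ⇒ L.
L = (76 + 512·x + 1536·x^2 + 2048·x^3 + 1024·x^4) + (-6 - 12·x)·Dx + (1 + 4·x + 4·x^2)·Dx^2  (order 2).
h: a_k = 0, 128, 384, -3328/3, -20480/3, -118784/15, 315392/15, 24567808/315, 2490368/35, -334168064/2835, …
ICs: h(0) = 0, h′(0) = 128.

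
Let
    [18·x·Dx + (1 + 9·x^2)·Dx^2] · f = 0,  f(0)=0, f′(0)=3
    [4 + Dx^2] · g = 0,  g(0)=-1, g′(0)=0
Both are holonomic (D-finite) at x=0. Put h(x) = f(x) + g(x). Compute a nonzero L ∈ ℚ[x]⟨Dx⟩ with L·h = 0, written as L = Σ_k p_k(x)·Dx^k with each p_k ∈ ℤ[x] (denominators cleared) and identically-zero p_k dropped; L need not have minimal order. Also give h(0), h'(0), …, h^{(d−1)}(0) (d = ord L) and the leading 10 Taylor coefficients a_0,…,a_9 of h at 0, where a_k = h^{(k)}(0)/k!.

f: a_k = 0, 3, 0, -9, 0, 243/5, 0, -2187/7, 0, 2187, …
g: a_k = -1, 0, 2, 0, -2/3, 0, 4/45, 0, -2/315, 0, …
Sum ⇒ L₀ = lclm(L_f,L_g) in ℚ(x)⟨Dx⟩.
L = (-3744·x + 37584·x^3 + 11664·x^5)·Dx + (-28 + 864·x^2 + 10692·x^4 + 5832·x^6)·Dx^2 + (-936·x + 9396·x^3 + 2916·x^5)·Dx^3 + (-7 + 216·x^2 + 2673·x^4 + 1458·x^6)·Dx^4  (order 4).
h: a_k = -1, 3, 2, -9, -2/3, 243/5, 4/45, -2187/7, -2/315, 2187, …
ICs: h(0) = -1, h′(0) = 3, h′′(0) = 4, h′′′(0) = -54.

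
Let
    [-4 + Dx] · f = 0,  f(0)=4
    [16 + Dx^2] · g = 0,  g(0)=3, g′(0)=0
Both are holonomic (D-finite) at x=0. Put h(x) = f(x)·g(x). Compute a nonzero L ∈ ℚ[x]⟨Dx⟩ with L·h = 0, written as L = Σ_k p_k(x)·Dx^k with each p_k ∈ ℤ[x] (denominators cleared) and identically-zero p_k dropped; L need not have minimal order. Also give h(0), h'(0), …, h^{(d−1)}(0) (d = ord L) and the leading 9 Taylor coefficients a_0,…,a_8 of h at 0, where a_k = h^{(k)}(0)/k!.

L = 32 - 8·Dx + Dx^2  (order 2).
h: a_k = 12, 48, 0, -256, -512, -2048/5, 0, 32768/105, 32768/105, …
ICs: h(0) = 12, h′(0) = 48.

f: a_k = 4, 16, 32, 128/3, 128/3, 512/15, 1024/45, 4096/315, 2048/315, …
g: a_k = 3, 0, -24, 0, 32, 0, -256/15, 0, 512/105, …
f·g: L₀ = L_f ⊗_s L_g, ord ≤ 1·2.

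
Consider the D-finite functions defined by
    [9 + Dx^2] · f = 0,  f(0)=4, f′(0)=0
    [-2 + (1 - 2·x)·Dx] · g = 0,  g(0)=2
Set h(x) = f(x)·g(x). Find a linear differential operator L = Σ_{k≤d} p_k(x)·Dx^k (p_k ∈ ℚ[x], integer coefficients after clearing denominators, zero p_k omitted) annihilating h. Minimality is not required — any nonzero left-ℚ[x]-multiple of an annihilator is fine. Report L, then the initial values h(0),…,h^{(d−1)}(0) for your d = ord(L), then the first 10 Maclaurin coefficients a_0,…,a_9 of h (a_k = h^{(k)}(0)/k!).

f: a_k = 4, 0, -18, 0, 27/2, 0, -81/20, 0, 729/1120, 0, …
g: a_k = 2, 4, 8, 16, 32, 64, 128, 256, 512, 1024, …
f·g: L₀ = L_f ⊗_s L_g, ord ≤ 2·1.
L = (-9 + 18·x) + 4·Dx + (-1 + 2·x)·Dx^2  (order 2).
h: a_k = 8, 16, -4, -8, 11, 22, 359/10, 359/5, 16229/112, 16229/56, …
ICs: h(0) = 8, h′(0) = 16.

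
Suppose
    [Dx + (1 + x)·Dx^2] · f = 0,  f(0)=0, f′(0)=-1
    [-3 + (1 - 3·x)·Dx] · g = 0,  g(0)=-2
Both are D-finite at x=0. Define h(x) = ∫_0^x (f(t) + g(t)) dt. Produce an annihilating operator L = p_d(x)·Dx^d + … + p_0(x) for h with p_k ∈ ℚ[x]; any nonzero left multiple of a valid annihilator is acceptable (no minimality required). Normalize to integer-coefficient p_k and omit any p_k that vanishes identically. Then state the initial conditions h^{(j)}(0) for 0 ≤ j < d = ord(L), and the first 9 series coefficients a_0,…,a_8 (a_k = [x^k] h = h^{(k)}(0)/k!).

L = (-66 - 18·x)·Dx^2 + (-52 - 120·x - 36·x^2)·Dx^3 + (7 - 11·x - 27·x^2 - 9·x^3)·Dx^4  (order 4).
h: a_k = 0, -2, -7/2, -35/6, -163/12, -647/20, -2431/30, -8747/42, -30619/56, …
ICs: h(0) = 0, h′(0) = -2, h′′(0) = -7, h′′′(0) = -35.

f: a_k = 0, -1, 1/2, -1/3, 1/4, -1/5, 1/6, -1/7, 1/8, …
g: a_k = -2, -6, -18, -54, -162, -486, -1458, -4374, -13122, …
h₀=f+g: left-lcm gives L₀, ord ≤ 3.
Integrate: L := L₀·Dx.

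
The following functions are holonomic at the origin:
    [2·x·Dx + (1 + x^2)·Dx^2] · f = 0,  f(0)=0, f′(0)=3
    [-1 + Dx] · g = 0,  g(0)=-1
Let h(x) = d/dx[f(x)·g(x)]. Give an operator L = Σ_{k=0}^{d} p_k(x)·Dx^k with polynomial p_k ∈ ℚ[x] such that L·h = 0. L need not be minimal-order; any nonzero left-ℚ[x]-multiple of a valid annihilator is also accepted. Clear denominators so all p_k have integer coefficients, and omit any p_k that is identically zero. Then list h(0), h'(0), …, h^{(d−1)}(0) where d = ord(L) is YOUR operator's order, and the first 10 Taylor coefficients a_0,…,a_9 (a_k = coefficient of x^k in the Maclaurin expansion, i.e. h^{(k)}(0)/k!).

L = (1 + 5·x - 3·x^2 + x^3) + (-6·x + 4·x^2 - 2·x^3)·Dx + (-1 + x - x^2 + x^3)·Dx^2  (order 2).
h: a_k = -3, -6, -3/2, 2, -9/8, -11/4, 93/80, 113/42, -1151/896, -161309/60480, …
ICs: h(0) = -3, h′(0) = -6.

f: a_k = 0, 3, 0, -1, 0, 3/5, 0, -3/7, 0, 1/3, …
g: a_k = -1, -1, -1/2, -1/6, -1/24, -1/120, -1/720, -1/5040, -1/40320, -1/362880, …
Product ⇒ symmetric product L₀, ord ≤ 2.
Derive L from L₀ (diff closure).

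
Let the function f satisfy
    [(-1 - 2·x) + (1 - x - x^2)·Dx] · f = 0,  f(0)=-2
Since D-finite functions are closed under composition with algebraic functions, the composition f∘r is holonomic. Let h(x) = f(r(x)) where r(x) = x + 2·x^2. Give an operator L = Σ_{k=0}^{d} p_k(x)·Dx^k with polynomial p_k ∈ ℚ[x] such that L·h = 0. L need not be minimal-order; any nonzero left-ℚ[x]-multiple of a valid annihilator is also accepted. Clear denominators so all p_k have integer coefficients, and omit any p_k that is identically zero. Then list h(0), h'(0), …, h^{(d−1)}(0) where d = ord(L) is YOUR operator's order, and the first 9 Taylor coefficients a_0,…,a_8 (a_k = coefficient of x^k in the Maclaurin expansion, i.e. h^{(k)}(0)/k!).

L = (1 + 6·x + 12·x^2 + 16·x^3) + (-1 + x + 3·x^2 + 4·x^3 + 4·x^4)·Dx  (order 1).
h: a_k = -2, -2, -8, -22, -62, -168, -474, -1314, -3656, …
ICs: h(0) = -2.

f: a_k = -2, -2, -4, -6, -10, -16, -26, -42, -68, …
Substitute x→r, Dx→(1/r')Dx; clear ⇒ L₀.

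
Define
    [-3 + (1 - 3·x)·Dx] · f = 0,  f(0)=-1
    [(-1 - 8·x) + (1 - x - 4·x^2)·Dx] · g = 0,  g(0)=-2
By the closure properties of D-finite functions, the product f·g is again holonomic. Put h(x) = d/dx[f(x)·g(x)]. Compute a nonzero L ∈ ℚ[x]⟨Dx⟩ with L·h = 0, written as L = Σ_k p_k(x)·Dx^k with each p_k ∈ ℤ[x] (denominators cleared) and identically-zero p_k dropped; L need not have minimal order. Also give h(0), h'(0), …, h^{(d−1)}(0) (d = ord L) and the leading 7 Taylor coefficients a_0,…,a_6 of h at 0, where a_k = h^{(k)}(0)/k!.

L = (17 - 24·x - 141·x^2 - 96·x^3 + 864·x^4) + (-2 + 7·x + 24·x^2 - 95·x^3 - 30·x^4 + 216·x^5)·Dx  (order 1).
h: a_k = 8, 68, 360, 1672, 6920, 27084, 100968, …
ICs: h(0) = 8.

f: a_k = -1, -3, -9, -27, -81, -243, -729, …
g: a_k = -2, -2, -10, -18, -58, -130, -362, …
L₀ := L_f ⊗_s L_g (sym. prod.), ord ≤ 1.
Derive L from L₀ (diff closure).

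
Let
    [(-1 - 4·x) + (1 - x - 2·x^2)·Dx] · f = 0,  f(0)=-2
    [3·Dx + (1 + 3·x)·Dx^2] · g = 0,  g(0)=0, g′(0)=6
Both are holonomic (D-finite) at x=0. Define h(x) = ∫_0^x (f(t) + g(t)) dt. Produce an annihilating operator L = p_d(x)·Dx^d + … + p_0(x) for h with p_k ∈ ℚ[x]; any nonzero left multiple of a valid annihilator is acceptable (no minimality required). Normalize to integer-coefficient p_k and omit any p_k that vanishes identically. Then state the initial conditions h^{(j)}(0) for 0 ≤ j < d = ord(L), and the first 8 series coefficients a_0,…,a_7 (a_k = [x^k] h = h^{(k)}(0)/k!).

f: a_k = -2, -2, -6, -10, -22, -42, -86, -170, …
g: a_k = 0, 6, -9, 18, -81/2, 486/5, -243, 4374/7, …
Weyl lclm of L_f,L_g ⇒ L₀ (ord ≤ 3).
Integrate: L := L₀·Dx.
L = (66 + 270·x + 576·x^2 + 336·x^3 + 288·x^4)·Dx^2 + (4 + 96·x + 492·x^2 + 832·x^3 + 696·x^4 + 480·x^5)·Dx^3 + (-3 - 19·x - 25·x^2 + 39·x^3 + 116·x^4 + 164·x^5 + 96·x^6)·Dx^4  (order 4).
h: a_k = 0, -2, 2, -5, 2, -25/2, 46/5, -47, …
ICs: h(0) = 0, h′(0) = -2, h′′(0) = 4, h′′′(0) = -30.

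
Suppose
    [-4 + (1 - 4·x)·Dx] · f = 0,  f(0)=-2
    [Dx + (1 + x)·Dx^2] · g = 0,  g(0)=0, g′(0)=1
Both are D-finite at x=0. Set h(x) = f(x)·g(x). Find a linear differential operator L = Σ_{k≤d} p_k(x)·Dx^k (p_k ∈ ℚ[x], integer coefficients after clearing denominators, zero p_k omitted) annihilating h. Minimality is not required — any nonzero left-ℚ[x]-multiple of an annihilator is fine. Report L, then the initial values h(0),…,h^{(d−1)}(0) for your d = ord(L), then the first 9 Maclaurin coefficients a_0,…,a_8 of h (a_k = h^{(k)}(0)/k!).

L = 4 + (7 + 12·x)·Dx + (-1 + 3·x + 4·x^2)·Dx^2  (order 2).
h: a_k = 0, -2, -7, -86/3, -685/6, -6856/15, -27419/15, -767762/105, -12284087/420, …
ICs: h(0) = 0, h′(0) = -2.

f: a_k = -2, -8, -32, -128, -512, -2048, -8192, -32768, -131072, …
g: a_k = 0, 1, -1/2, 1/3, -1/4, 1/5, -1/6, 1/7, -1/8, …
Sym-product of L_f,L_g gives L₀ (≤ ord 2).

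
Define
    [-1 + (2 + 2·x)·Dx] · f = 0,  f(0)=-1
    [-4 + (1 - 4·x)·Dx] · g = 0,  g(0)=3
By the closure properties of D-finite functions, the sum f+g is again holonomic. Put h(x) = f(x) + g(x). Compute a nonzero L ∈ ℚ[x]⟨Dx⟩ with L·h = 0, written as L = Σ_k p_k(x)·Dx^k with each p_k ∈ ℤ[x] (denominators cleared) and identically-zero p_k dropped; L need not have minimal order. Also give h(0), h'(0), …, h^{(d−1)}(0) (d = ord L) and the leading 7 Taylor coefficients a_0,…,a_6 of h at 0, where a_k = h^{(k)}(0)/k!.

L = (68 + 48·x) + (-129 - 248·x - 144·x^2)·Dx + (14 - 18·x - 128·x^2 - 96·x^3)·Dx^2  (order 2).
h: a_k = 2, 23/2, 385/8, 3071/16, 98309/128, 786425/256, 12582933/1024, …
ICs: h(0) = 2, h′(0) = 23/2.

f: a_k = -1, -1/2, 1/8, -1/16, 5/128, -7/256, 21/1024, …
g: a_k = 3, 12, 48, 192, 768, 3072, 12288, …
f+g: L₀ = lclm(L_f,L_g), ord ≤ 1+1.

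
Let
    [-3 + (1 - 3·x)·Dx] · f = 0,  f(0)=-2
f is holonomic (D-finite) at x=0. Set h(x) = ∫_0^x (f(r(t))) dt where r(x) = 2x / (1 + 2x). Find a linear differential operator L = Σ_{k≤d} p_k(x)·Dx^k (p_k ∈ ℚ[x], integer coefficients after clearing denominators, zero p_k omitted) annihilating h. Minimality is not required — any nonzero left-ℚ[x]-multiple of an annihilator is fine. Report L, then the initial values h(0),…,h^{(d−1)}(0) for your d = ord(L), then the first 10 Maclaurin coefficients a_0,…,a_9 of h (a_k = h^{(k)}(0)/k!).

f: a_k = -2, -6, -18, -54, -162, -486, -1458, -4374, -13122, -39366, …
h₀=f(r): pull back L_f along r ⇒ L₀.
h=∫h₀ ⇒ L = L₀·Dx.
L = 6·Dx + (-1 + 2·x + 8·x^2)·Dx^2  (order 2).
h: a_k = 0, -2, -6, -16, -48, -768/5, -512, -12288/7, -6144, -65536/3, …
ICs: h(0) = 0, h′(0) = -2.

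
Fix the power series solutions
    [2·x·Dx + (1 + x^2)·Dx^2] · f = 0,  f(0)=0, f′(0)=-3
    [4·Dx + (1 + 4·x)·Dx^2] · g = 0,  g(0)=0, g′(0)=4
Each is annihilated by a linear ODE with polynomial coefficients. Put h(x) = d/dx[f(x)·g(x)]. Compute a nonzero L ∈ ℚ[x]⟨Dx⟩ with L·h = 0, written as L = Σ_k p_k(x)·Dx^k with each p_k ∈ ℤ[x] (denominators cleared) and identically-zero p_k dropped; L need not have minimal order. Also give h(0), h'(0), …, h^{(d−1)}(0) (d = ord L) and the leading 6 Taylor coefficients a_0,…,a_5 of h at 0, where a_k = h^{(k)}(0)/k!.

f: a_k = 0, -3, 0, 1, 0, -3/5, …
g: a_k = 0, 4, -8, 64/3, -64, 1024/5, …
f·g: L₀ = L_f ⊗_s L_g, ord ≤ 2·2.
h₀' ⇒ L via d/dx closure of L₀.
L = (144 + 896·x + 560·x^2 + 2304·x^3 + 1920·x^4 + 3328·x^5 + 256·x^7) + (132 + 304·x + 2252·x^2 + 4144·x^3 + 8896·x^4 + 5952·x^5 + 8960·x^6 + 192·x^7 + 896·x^8)·Dx + (72 + 376·x + 912·x^2 + 2808·x^3 + 3720·x^4 + 6288·x^5 + 3072·x^6 + 4368·x^7 + 192·x^8 + 512·x^9)·Dx^2 + (5 + 48·x + 178·x^2 + 416·x^3 + 729·x^4 + 720·x^5 + 1008·x^6 + 384·x^7 + 516·x^8 + 32·x^9 + 64·x^10)·Dx^3  (order 3).
h: a_k = 0, -24, 72, -240, 920, -17864/5, …
ICs: h(0) = 0, h′(0) = -24, h′′(0) = 144.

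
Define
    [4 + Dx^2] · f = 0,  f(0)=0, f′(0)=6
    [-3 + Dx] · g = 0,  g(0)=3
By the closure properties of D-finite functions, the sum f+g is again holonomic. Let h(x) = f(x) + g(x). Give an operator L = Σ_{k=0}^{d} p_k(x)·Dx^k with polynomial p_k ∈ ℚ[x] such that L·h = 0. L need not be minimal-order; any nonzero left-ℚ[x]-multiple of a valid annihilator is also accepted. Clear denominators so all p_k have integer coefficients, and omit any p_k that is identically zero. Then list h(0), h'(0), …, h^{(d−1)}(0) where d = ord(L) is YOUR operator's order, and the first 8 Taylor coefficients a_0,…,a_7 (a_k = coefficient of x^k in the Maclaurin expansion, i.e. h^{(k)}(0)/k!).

f: a_k = 0, 6, 0, -4, 0, 4/5, 0, -8/105, …
g: a_k = 3, 9, 27/2, 27/2, 81/8, 243/40, 243/80, 729/560, …
Sum ⇒ L₀ = lclm(L_f,L_g) in ℚ(x)⟨Dx⟩.
L = -12 + 4·Dx - 3·Dx^2 + Dx^3  (order 3).
h: a_k = 3, 15, 27/2, 19/2, 81/8, 55/8, 243/80, 2059/1680, …
ICs: h(0) = 3, h′(0) = 15, h′′(0) = 27.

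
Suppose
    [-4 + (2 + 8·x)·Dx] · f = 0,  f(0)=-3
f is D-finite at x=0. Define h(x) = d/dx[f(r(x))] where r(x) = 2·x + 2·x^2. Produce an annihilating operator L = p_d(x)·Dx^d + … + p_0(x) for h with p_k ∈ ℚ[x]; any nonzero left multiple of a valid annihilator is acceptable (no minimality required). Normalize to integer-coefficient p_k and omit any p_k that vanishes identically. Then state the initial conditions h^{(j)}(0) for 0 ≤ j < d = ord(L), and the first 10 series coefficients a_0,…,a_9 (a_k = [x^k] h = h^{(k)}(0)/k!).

L = -2 + (-1 - 10·x - 24·x^2 - 16·x^3)·Dx  (order 1).
h: a_k = -12, 24, -144, 864, -5280, 32832, -206976, 1318656, -8470656, 54769920, …
ICs: h(0) = -12.

f: a_k = -3, -6, 6, -12, 30, -84, 252, -792, 2574, -8580, …
Substitute x→r, Dx→(1/r')Dx; clear ⇒ L₀.
Differentiate: ansatz ord ≤ ord L₀ ⇒ L.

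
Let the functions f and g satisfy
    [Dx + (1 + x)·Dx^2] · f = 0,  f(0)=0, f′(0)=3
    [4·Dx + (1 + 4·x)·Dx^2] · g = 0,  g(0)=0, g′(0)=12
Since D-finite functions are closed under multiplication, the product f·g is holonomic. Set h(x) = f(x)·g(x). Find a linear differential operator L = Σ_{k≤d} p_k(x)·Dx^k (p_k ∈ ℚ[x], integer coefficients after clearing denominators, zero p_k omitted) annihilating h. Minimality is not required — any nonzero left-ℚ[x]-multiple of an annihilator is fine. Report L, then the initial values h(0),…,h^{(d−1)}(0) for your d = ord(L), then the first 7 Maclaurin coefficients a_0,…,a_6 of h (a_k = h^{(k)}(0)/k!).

f: a_k = 0, 3, -3/2, 1, -3/4, 3/5, -1/2, …
g: a_k = 0, 12, -24, 64, -192, 3072/5, -2048, …
Product ⇒ symmetric product L₀, ord ≤ 4.
L = (136 + 320·x + 256·x^2)·Dx + (290 + 1464·x + 2400·x^2 + 1280·x^3)·Dx^2 + (92 + 740·x + 1992·x^2 + 2240·x^3 + 896·x^4)·Dx^3 + (5 + 58·x + 245·x^2 + 464·x^3 + 400·x^4 + 128·x^5)·Dx^4  (order 4).
h: a_k = 0, 0, 36, -90, 240, -705, 11102/5, …
ICs: h(0) = 0, h′(0) = 0, h′′(0) = 72, h′′′(0) = -540.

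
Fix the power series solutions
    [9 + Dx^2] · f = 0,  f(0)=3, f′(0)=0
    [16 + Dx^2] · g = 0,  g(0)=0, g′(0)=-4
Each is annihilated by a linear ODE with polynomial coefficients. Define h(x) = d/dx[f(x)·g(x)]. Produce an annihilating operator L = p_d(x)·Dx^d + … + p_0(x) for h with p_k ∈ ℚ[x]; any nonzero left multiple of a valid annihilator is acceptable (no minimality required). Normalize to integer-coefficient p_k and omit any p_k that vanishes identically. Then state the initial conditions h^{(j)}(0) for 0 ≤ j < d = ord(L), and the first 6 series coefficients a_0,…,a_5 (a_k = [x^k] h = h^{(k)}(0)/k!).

f: a_k = 3, 0, -27/2, 0, 81/8, 0, …
g: a_k = 0, -4, 0, 32/3, 0, -128/15, …
Sym-product of L_f,L_g gives L₀ (≤ ord 4).
h=h₀': d/dx-closure on L₀ ⇒ L.
L = 49 + 50·Dx^2 + Dx^4  (order 4).
h: a_k = -12, 0, 258, 0, -2101/2, 0, …
ICs: h(0) = -12, h′(0) = 0, h′′(0) = 516, h′′′(0) = 0.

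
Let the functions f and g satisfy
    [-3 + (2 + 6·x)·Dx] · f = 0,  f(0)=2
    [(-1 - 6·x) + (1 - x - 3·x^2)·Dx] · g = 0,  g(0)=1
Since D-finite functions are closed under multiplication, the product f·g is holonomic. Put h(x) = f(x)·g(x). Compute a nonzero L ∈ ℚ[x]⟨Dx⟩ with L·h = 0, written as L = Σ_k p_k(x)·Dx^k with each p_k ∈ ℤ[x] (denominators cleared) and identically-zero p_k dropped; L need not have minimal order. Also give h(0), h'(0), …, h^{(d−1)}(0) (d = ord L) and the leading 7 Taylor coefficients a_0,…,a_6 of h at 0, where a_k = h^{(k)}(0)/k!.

f: a_k = 2, 3, -9/4, 27/8, -405/64, 1701/128, -15309/512, …
g: a_k = 1, 1, 4, 7, 19, 40, 97, …
h₀=f·g: eliminate ⇒ L₀, order ≤ 1·1.
L = (5 + 15·x + 27·x^2) + (-2 - 4·x + 12·x^2 + 18·x^3)·Dx  (order 1).
h: a_k = 2, 5, 35/4, 217/8, 3011/64, 18139/128, 129511/512, …
ICs: h(0) = 2.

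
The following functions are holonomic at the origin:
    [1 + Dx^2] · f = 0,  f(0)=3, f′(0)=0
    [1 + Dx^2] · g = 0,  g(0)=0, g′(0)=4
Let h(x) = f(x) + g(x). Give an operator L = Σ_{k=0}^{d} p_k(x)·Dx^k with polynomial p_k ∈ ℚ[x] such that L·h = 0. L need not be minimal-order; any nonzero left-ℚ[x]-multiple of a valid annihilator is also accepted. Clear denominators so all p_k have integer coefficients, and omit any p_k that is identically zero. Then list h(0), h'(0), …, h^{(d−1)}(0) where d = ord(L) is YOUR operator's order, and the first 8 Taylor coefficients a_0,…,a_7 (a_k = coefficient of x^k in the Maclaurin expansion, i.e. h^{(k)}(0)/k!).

f: a_k = 3, 0, -3/2, 0, 1/8, 0, -1/240, 0, …
g: a_k = 0, 4, 0, -2/3, 0, 1/30, 0, -1/1260, …
f+g: L₀ = lclm(L_f,L_g), ord ≤ 2+2.
L = 1 + Dx^2  (order 2).
h: a_k = 3, 4, -3/2, -2/3, 1/8, 1/30, -1/240, -1/1260, …
ICs: h(0) = 3, h′(0) = 4.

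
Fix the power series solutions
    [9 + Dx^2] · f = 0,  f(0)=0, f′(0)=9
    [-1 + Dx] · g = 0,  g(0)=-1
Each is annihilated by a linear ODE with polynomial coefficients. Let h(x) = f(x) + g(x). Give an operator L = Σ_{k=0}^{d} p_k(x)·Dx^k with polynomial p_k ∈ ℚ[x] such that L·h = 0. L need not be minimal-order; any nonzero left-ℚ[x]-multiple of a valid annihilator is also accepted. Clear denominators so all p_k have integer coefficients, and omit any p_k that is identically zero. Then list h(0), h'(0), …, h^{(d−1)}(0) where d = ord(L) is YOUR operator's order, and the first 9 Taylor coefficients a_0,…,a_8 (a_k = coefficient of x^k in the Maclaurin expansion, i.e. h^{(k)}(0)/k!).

L = -9 + 9·Dx - Dx^2 + Dx^3  (order 3).
h: a_k = -1, 8, -1/2, -41/3, -1/24, 91/15, -1/720, -3281/2520, -1/40320, …
ICs: h(0) = -1, h′(0) = 8, h′′(0) = -1.

f: a_k = 0, 9, 0, -27/2, 0, 243/40, 0, -729/560, 0, …
g: a_k = -1, -1, -1/2, -1/6, -1/24, -1/120, -1/720, -1/5040, -1/40320, …
Weyl lclm of L_f,L_g ⇒ L₀ (ord ≤ 3).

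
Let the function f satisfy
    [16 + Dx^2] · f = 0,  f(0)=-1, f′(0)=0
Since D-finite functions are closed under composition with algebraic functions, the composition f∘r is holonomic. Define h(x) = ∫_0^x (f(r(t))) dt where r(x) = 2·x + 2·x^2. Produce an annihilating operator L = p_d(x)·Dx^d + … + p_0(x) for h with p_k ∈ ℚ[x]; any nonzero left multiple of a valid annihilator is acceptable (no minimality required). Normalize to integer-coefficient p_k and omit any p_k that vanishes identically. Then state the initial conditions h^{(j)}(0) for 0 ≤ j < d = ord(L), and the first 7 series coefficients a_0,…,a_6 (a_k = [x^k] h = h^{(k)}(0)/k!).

f: a_k = -1, 0, 8, 0, -32/3, 0, 256/45, …
f∘r: x↦r, Dx↦Dx/r' in L_f ⇒ L₀.
h=∫h₀ ⇒ L = L₀·Dx.
L = (64 + 384·x + 768·x^2 + 512·x^3)·Dx - 2·Dx^2 + (1 + 2·x)·Dx^3  (order 3).
h: a_k = 0, -1, 0, 32/3, 16, -416/15, -1024/9, …
ICs: h(0) = 0, h′(0) = -1, h′′(0) = 0.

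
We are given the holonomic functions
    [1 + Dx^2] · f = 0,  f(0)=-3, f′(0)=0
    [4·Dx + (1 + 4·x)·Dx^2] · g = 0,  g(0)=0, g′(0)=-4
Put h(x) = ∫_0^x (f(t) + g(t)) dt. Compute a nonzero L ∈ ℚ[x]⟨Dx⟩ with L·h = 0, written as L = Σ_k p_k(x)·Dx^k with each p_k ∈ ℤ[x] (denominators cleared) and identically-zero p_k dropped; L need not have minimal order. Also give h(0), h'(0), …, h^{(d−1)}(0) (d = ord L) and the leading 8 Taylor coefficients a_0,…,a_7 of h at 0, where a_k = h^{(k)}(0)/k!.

f: a_k = -3, 0, 3/2, 0, -1/8, 0, 1/240, 0, …
g: a_k = 0, -4, 8, -64/3, 64, -1024/5, 2048/3, -16384/7, …
Weyl lclm of L_f,L_g ⇒ L₀ (ord ≤ 4).
Integrate: L := L₀·Dx.
L = (388 + 32·x + 64·x^2)·Dx^2 + (33 + 140·x + 48·x^2 + 64·x^3)·Dx^3 + (388 + 32·x + 64·x^2)·Dx^4 + (33 + 140·x + 48·x^2 + 64·x^3)·Dx^5  (order 5).
h: a_k = 0, -3, -2, 19/6, -16/3, 511/40, -512/15, 163841/1680, …
ICs: h(0) = 0, h′(0) = -3, h′′(0) = -4, h′′′(0) = 19, h′′′′(0) = -128.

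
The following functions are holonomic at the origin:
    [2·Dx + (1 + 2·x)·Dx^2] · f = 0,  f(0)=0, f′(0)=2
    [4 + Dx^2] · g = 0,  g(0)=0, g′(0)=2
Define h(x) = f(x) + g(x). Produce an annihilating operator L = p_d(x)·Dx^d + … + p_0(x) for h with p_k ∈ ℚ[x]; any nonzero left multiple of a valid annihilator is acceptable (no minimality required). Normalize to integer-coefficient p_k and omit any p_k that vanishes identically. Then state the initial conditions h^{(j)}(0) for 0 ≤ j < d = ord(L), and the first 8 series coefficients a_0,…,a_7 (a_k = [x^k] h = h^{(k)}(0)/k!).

f: a_k = 0, 2, -2, 8/3, -4, 32/5, -32/3, 128/7, …
g: a_k = 0, 2, 0, -4/3, 0, 4/15, 0, -8/315, …
f+g: L₀ = lclm(L_f,L_g), ord ≤ 2+2.
L = (56 + 32·x + 32·x^2)·Dx + (12 + 40·x + 48·x^2 + 32·x^3)·Dx^2 + (14 + 8·x + 8·x^2)·Dx^3 + (3 + 10·x + 12·x^2 + 8·x^3)·Dx^4  (order 4).
h: a_k = 0, 4, -2, 4/3, -4, 20/3, -32/3, 5752/315, …
ICs: h(0) = 0, h′(0) = 4, h′′(0) = -4, h′′′(0) = 8.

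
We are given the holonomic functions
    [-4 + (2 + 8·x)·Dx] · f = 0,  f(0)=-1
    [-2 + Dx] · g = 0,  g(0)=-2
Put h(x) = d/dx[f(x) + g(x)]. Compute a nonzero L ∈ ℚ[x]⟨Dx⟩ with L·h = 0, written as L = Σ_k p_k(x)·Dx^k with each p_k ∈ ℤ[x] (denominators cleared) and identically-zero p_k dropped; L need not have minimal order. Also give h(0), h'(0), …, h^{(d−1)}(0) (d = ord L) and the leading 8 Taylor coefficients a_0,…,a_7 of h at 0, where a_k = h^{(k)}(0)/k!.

f: a_k = -1, -2, 2, -4, 10, -28, 84, -264, …
g: a_k = -2, -4, -4, -8/3, -4/3, -8/15, -8/45, -16/315, …
h₀=f+g: left-lcm gives L₀, ord ≤ 2.
h=h₀': d/dx-closure on L₀ ⇒ L.
L = (-8 - 8·x) + (2 - 8·x - 16·x^2)·Dx + (1 + 6·x + 8·x^2)·Dx^2  (order 2).
h: a_k = -6, -4, -20, 104/3, -428/3, 7544/15, -83176/45, 2162128/315, …
ICs: h(0) = -6, h′(0) = -4.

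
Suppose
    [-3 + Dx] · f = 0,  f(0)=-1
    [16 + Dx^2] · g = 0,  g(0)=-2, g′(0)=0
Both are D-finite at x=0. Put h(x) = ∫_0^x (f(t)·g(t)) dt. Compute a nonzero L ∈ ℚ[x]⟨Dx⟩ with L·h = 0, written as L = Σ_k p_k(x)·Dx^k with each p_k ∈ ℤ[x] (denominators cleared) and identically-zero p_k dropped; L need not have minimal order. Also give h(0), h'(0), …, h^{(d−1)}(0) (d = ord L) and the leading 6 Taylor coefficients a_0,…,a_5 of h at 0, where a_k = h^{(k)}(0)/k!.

f: a_k = -1, -3, -9/2, -9/2, -27/8, -81/40, …
g: a_k = -2, 0, 16, 0, -64/3, 0, …
h₀=f·g: eliminate ⇒ L₀, order ≤ 1·2.
h=∫h₀ ⇒ L = L₀·Dx.
L = 25·Dx - 6·Dx^2 + Dx^3  (order 3).
h: a_k = 0, 2, 3, -7/3, -39/4, -527/60, …
ICs: h(0) = 0, h′(0) = 2, h′′(0) = 6.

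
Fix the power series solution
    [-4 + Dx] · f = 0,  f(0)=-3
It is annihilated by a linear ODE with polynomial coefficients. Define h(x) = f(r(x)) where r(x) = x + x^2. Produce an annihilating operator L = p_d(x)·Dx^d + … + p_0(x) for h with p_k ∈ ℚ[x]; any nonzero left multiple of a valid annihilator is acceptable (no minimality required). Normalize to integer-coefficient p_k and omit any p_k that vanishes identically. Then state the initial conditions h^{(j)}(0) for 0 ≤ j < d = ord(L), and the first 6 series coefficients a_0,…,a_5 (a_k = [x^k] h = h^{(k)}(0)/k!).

f: a_k = -3, -12, -24, -32, -32, -128/5, …
h₀=f(r): pull back L_f along r ⇒ L₀.
L = (-4 - 8·x) + Dx  (order 1).
h: a_k = -3, -12, -36, -80, -152, -1248/5, …
ICs: h(0) = -3.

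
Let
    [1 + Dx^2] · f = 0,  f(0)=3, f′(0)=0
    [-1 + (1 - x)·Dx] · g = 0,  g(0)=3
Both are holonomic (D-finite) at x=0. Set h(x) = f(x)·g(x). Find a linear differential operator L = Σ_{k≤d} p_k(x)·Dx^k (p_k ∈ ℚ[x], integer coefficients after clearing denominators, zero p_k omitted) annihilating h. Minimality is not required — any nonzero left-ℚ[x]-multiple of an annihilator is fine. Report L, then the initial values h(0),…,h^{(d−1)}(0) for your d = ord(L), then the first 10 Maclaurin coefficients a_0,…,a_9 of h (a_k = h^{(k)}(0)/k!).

f: a_k = 3, 0, -3/2, 0, 1/8, 0, -1/240, 0, 1/13440, 0, …
g: a_k = 3, 3, 3, 3, 3, 3, 3, 3, 3, 3, …
Product ⇒ symmetric product L₀, ord ≤ 2.
L = (-1 + x) + 2·Dx + (-1 + x)·Dx^2  (order 2).
h: a_k = 9, 9, 9/2, 9/2, 39/8, 39/8, 389/80, 389/80, 4357/896, 4357/896, …
ICs: h(0) = 9, h′(0) = 9.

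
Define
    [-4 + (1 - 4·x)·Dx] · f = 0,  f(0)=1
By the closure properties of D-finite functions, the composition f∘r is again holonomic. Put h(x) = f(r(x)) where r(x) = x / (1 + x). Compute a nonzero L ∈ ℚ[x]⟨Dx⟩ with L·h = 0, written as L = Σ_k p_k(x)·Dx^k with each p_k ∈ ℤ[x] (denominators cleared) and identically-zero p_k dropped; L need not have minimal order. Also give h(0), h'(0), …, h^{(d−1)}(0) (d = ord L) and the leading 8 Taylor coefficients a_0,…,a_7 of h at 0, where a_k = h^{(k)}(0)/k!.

f: a_k = 1, 4, 16, 64, 256, 1024, 4096, 16384, …
L₀ from L_f via x↦r, Dx↦r'^{-1}Dx.
L = 4 + (-1 + 2·x + 3·x^2)·Dx  (order 1).
h: a_k = 1, 4, 12, 36, 108, 324, 972, 2916, …
ICs: h(0) = 1.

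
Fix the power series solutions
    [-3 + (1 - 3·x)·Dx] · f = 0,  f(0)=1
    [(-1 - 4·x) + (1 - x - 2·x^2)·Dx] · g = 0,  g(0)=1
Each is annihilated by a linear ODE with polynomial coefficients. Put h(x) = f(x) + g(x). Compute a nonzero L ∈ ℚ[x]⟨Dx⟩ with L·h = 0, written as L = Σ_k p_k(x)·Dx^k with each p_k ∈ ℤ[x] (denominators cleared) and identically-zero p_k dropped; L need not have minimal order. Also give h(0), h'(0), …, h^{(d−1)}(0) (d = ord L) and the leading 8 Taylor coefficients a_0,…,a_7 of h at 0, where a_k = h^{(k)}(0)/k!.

L = (-36·x + 36·x^2 - 36·x^3) + (6 - 6·x - 30·x^2 + 54·x^3 - 72·x^4)·Dx + (-1 + 6·x - 12·x^2 + 8·x^3 + 9·x^4 - 18·x^5)·Dx^2  (order 2).
h: a_k = 2, 4, 12, 32, 92, 264, 772, 2272, …
ICs: h(0) = 2, h′(0) = 4.

f: a_k = 1, 3, 9, 27, 81, 243, 729, 2187, …
g: a_k = 1, 1, 3, 5, 11, 21, 43, 85, …
f+g: L₀ = lclm(L_f,L_g), ord ≤ 1+1.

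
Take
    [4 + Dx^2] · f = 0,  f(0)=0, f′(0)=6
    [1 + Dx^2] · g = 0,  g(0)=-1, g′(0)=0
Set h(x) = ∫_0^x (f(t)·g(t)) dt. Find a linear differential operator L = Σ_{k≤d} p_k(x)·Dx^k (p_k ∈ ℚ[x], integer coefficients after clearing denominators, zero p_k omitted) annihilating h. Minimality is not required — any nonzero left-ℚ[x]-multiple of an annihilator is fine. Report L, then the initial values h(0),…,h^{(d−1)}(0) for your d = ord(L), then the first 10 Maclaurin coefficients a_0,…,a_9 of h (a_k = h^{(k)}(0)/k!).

L = 9·Dx + 10·Dx^3 + Dx^5  (order 5).
h: a_k = 0, 0, -3, 0, 7/4, 0, -61/120, 0, 547/6720, 0, …
ICs: h(0) = 0, h′(0) = 0, h′′(0) = -6, h′′′(0) = 0, h′′′′(0) = 42.

f: a_k = 0, 6, 0, -4, 0, 4/5, 0, -8/105, 0, 4/945, …
g: a_k = -1, 0, 1/2, 0, -1/24, 0, 1/720, 0, -1/40320, 0, …
Sym-product of L_f,L_g gives L₀ (≤ ord 4).
h=∫₀ˣh₀: take L = L₀·Dx.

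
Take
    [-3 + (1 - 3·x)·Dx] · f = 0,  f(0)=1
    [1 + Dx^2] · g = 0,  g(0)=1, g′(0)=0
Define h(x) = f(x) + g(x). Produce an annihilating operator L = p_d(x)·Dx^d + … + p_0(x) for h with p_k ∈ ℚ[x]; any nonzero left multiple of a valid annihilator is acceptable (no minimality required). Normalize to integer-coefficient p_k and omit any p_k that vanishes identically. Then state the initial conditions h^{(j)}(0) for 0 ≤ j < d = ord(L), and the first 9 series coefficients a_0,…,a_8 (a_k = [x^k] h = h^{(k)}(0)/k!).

L = (165 - 18·x + 27·x^2) + (-19 + 63·x - 27·x^2 + 27·x^3)·Dx + (165 - 18·x + 27·x^2)·Dx^2 + (-19 + 63·x - 27·x^2 + 27·x^3)·Dx^3  (order 3).
h: a_k = 2, 3, 17/2, 27, 1945/24, 243, 524879/720, 2187, 264539521/40320, …
ICs: h(0) = 2, h′(0) = 3, h′′(0) = 17.

f: a_k = 1, 3, 9, 27, 81, 243, 729, 2187, 6561, …
g: a_k = 1, 0, -1/2, 0, 1/24, 0, -1/720, 0, 1/40320, …
L₀ := lclm(L_f,L_g); ord L₀ ≤ 1+2.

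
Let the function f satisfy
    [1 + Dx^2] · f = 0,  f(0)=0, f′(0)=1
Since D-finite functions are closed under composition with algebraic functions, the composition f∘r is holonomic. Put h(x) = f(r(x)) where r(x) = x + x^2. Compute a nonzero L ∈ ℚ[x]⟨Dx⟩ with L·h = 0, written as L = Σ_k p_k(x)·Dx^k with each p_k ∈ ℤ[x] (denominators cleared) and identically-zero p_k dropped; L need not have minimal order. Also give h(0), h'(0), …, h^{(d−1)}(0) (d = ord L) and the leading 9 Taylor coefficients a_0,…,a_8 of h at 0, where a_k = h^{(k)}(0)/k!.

L = (1 + 6·x + 12·x^2 + 8·x^3) - 2·Dx + (1 + 2·x)·Dx^2  (order 2).
h: a_k = 0, 1, 1, -1/6, -1/2, -59/120, -1/8, 419/5040, 59/720, …
ICs: h(0) = 0, h′(0) = 1.

f: a_k = 0, 1, 0, -1/6, 0, 1/120, 0, -1/5040, 0, …
f∘r: x↦r, Dx↦Dx/r' in L_f ⇒ L₀.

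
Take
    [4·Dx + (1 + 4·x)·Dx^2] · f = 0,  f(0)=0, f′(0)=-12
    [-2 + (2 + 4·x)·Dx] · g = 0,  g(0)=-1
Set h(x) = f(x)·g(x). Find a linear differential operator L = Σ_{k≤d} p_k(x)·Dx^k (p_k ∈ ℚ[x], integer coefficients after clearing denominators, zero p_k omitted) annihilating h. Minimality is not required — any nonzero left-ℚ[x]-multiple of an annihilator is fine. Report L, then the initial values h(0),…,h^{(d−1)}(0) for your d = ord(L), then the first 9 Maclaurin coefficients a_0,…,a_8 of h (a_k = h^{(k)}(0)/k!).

L = (-1 + 4·x) + (2 + 4·x)·Dx + (1 + 8·x + 20·x^2 + 16·x^3)·Dx^2  (order 2).
h: a_k = 0, 12, -12, 34, -110, 3709/10, -12801/10, 629127/140, -2238717/140, …
ICs: h(0) = 0, h′(0) = 12.

f: a_k = 0, -12, 24, -64, 192, -3072/5, 2048, -49152/7, 24576, …
g: a_k = -1, -1, 1/2, -1/2, 5/8, -7/8, 21/16, -33/16, 429/128, …
f·g: L₀ = L_f ⊗_s L_g, ord ≤ 2·1.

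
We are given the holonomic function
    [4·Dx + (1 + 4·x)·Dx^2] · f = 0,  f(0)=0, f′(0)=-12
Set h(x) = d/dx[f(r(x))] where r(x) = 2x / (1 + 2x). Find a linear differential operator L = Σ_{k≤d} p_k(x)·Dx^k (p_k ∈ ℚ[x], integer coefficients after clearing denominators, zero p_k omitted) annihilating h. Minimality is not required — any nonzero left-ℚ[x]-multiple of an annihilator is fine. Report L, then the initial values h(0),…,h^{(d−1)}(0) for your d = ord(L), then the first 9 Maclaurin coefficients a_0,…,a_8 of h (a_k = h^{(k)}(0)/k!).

L = (12 + 40·x) + (1 + 12·x + 20·x^2)·Dx  (order 1).
h: a_k = -24, 288, -2976, 29952, -299904, 2999808, -29999616, 299999232, -2999998464, …
ICs: h(0) = -24.

f: a_k = 0, -12, 24, -64, 192, -3072/5, 2048, -49152/7, 24576, …
h₀=f(r): pull back L_f along r ⇒ L₀.
Differentiate: ansatz ord ≤ ord L₀ ⇒ L.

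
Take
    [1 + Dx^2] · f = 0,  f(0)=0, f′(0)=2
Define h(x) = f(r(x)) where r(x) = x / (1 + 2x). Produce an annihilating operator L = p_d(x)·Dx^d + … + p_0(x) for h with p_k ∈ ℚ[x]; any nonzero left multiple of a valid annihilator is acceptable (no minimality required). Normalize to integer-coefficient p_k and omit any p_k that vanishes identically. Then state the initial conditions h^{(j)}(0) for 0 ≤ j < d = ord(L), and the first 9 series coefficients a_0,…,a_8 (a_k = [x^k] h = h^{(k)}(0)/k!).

f: a_k = 0, 2, 0, -1/3, 0, 1/60, 0, -1/2520, 0, …
Substitute x→r, Dx→(1/r')Dx; clear ⇒ L₀.
L = 1 + (4 + 24·x + 48·x^2 + 32·x^3)·Dx + (1 + 8·x + 24·x^2 + 32·x^3 + 16·x^4)·Dx^2  (order 2).
h: a_k = 0, 2, -4, 23/3, -14, 1441/60, -75/2, 123479/2520, -6599/180, …
ICs: h(0) = 0, h′(0) = 2.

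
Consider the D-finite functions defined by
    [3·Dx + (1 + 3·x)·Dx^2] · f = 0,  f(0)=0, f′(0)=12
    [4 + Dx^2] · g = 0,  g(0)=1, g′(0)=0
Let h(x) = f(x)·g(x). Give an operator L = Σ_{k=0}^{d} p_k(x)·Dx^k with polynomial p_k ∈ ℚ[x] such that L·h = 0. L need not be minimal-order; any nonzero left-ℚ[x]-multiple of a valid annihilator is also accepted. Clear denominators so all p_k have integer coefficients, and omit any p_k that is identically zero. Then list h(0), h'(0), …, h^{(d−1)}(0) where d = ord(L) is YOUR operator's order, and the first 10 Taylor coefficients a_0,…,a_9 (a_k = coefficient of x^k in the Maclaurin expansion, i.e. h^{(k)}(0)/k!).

L = (-1112 - 1248·x + 7344·x^2 + 27648·x^3 + 20736·x^4) + (-48 + 2160·x + 10368·x^2 + 10368·x^3)·Dx + (-250 + 240·x + 4968·x^2 + 13824·x^3 + 10368·x^4)·Dx^2 + (-12 + 540·x + 2592·x^2 + 2592·x^3)·Dx^3 + (7 + 138·x + 783·x^2 + 1728·x^3 + 1296·x^4)·Dx^4  (order 4).
h: a_k = 0, 12, -18, 12, -45, 652/5, -336, 92804/105, -23609/10, 133876/21, …
ICs: h(0) = 0, h′(0) = 12, h′′(0) = -36, h′′′(0) = 72.

f: a_k = 0, 12, -18, 36, -81, 972/5, -486, 8748/7, -6561/2, 8748, …
g: a_k = 1, 0, -2, 0, 2/3, 0, -4/45, 0, 2/315, 0, …
L₀ := L_f ⊗_s L_g (sym. prod.), ord ≤ 4.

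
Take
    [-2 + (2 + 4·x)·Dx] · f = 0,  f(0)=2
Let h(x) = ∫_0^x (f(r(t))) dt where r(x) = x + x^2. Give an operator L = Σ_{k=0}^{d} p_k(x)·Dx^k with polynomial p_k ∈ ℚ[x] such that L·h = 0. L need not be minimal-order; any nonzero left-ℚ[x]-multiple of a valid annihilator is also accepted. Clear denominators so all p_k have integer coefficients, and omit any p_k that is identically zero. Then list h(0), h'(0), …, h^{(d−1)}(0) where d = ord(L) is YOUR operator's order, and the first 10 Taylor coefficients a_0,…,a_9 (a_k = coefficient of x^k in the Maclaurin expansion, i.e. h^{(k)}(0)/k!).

L = (-1 - 2·x)·Dx + (1 + 2·x + 2·x^2)·Dx^2  (order 2).
h: a_k = 0, 2, 1, 1/3, -1/4, 3/20, -1/24, -3/56, 7/64, -61/576, …
ICs: h(0) = 0, h′(0) = 2.

f: a_k = 2, 2, -1, 1, -5/4, 7/4, -21/8, 33/8, -429/64, 715/64, …
Change of var in L_f (x↦r) gives L₀.
∫: right-multiply L₀ by Dx.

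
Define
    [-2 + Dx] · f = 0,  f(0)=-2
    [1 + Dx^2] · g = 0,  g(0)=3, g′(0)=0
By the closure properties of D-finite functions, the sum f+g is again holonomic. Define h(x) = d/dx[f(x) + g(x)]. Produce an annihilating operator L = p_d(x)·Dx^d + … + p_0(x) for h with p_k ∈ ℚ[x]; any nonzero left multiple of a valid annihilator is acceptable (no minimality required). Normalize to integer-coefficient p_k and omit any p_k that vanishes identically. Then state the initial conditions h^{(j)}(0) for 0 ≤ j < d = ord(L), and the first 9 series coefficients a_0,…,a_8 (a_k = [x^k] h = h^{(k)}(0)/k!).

f: a_k = -2, -4, -4, -8/3, -4/3, -8/15, -8/45, -16/315, -4/315, …
g: a_k = 3, 0, -3/2, 0, 1/8, 0, -1/240, 0, 1/13440, …
Weyl lclm of L_f,L_g ⇒ L₀ (ord ≤ 3).
h=h₀': d/dx-closure on L₀ ⇒ L.
L = 2 - Dx + 2·Dx^2 - Dx^3  (order 3).
h: a_k = -4, -11, -8, -29/6, -8/3, -131/120, -16/45, -509/5040, -8/315, …
ICs: h(0) = -4, h′(0) = -11, h′′(0) = -16.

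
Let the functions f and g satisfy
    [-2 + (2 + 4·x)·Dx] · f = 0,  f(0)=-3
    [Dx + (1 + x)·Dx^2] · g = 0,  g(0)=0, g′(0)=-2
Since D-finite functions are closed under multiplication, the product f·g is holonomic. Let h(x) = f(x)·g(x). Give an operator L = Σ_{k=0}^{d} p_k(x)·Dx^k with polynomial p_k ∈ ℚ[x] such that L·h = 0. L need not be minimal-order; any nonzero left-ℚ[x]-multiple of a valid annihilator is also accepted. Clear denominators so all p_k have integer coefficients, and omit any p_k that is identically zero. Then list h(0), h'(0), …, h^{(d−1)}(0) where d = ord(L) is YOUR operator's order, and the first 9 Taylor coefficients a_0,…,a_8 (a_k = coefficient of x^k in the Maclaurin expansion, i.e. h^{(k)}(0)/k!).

L = (2 + x) + (-1 - 2·x)·Dx + (1 + 5·x + 8·x^2 + 4·x^3)·Dx^2  (order 2).
h: a_k = 0, 6, 3, -4, 5, -131/20, 363/40, -927/70, 2829/140, …
ICs: h(0) = 0, h′(0) = 6.

f: a_k = -3, -3, 3/2, -3/2, 15/8, -21/8, 63/16, -99/16, 1287/128, …
g: a_k = 0, -2, 1, -2/3, 1/2, -2/5, 1/3, -2/7, 1/4, …
f·g: L₀ = L_f ⊗_s L_g, ord ≤ 1·2.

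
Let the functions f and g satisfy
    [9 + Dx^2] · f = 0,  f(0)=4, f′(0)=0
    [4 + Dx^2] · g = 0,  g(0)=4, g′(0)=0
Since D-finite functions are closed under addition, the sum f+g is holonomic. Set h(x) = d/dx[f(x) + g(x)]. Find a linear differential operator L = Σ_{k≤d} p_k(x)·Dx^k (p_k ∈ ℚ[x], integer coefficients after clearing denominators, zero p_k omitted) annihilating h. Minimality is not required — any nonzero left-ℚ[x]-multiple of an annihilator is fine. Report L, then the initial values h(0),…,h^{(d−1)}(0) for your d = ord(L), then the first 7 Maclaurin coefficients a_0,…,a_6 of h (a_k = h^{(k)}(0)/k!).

L = 36 + 13·Dx^2 + Dx^4  (order 4).
h: a_k = 0, -52, 0, 194/3, 0, -793/30, 0, …
ICs: h(0) = 0, h′(0) = -52, h′′(0) = 0, h′′′(0) = 388.

f: a_k = 4, 0, -18, 0, 27/2, 0, -81/20, …
g: a_k = 4, 0, -8, 0, 8/3, 0, -16/45, …
Weyl lclm of L_f,L_g ⇒ L₀ (ord ≤ 4).
h₀' ⇒ L via d/dx closure of L₀.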